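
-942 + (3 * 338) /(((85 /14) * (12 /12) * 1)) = -65874 /85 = -774.99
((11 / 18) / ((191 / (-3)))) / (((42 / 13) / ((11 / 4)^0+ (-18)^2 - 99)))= -16159 / 24066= -0.67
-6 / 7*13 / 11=-78 / 77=-1.01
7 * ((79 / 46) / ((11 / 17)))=9401 / 506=18.58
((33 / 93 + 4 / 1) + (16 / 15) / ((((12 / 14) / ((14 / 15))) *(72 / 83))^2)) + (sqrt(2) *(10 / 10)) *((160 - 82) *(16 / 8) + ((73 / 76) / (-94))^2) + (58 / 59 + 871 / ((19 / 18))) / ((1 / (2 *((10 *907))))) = 7961736145 *sqrt(2) / 51036736 + 5125310824009375739 / 342001966500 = 14986423.41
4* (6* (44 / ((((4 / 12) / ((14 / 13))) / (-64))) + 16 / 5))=-14187648 / 65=-218271.51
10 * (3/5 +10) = 106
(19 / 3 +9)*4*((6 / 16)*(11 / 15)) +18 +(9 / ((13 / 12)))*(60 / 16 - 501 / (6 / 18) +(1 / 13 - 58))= -32705678 / 2535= -12901.65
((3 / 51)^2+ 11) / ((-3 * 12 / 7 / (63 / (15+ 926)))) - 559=-152058446 / 271949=-559.14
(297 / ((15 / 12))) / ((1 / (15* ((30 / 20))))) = 5346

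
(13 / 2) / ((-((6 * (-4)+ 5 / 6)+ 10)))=39 / 79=0.49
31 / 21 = 1.48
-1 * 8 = -8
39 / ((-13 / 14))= -42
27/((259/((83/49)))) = 2241/12691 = 0.18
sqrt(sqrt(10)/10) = 10^(3/4)/10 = 0.56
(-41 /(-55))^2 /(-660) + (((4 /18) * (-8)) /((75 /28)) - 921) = -16560929389 /17968500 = -921.66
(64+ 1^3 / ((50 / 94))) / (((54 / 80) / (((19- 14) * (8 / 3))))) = 3904 / 3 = 1301.33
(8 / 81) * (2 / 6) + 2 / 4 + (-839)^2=342105865 / 486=703921.53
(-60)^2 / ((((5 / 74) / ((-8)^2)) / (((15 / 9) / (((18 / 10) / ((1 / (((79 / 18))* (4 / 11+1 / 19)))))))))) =3959296000 / 2291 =1728195.55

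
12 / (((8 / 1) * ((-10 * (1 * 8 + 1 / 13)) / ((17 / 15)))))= -221 / 10500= -0.02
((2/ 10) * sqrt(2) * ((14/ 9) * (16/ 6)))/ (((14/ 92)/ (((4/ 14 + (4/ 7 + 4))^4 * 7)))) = 30038.66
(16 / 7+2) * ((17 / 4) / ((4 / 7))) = 255 / 8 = 31.88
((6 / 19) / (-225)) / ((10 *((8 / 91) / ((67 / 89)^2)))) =-408499 / 451497000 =-0.00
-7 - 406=-413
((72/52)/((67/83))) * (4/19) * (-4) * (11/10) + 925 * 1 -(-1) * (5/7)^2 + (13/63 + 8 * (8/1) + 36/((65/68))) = 37431607337/36490545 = 1025.79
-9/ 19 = -0.47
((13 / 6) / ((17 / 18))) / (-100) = -39 / 1700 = -0.02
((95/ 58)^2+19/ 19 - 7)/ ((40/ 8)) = -11159/ 16820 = -0.66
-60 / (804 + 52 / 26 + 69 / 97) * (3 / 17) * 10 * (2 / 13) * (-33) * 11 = 126759600 / 17293471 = 7.33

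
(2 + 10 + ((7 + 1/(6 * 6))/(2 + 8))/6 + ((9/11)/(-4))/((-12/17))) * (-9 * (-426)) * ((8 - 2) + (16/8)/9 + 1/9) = 99417253/330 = 301264.40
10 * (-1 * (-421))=4210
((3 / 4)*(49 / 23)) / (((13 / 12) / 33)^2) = 5762988 / 3887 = 1482.63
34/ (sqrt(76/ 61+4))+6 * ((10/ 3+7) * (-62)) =-3829.16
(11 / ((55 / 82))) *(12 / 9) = 328 / 15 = 21.87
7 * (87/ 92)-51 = -4083/ 92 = -44.38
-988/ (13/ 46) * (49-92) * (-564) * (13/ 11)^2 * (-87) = 1246593737376/ 121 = 10302427581.62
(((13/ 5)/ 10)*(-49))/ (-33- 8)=637/ 2050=0.31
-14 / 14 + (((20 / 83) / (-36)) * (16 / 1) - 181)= -136034 / 747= -182.11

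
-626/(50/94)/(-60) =14711/750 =19.61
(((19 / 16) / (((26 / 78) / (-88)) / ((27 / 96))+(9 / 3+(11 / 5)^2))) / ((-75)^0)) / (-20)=-28215 / 3719168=-0.01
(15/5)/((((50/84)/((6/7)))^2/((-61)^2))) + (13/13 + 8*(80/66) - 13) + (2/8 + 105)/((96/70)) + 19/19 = 10218136967/440000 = 23223.04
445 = 445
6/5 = 1.20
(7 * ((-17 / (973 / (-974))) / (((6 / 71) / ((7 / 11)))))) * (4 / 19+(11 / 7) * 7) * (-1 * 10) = -2921410730 / 29051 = -100561.45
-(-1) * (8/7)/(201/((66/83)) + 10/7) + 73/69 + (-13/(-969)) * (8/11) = 3430101833/3199053693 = 1.07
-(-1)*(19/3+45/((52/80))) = 2947/39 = 75.56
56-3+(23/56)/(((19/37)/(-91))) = -3007/152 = -19.78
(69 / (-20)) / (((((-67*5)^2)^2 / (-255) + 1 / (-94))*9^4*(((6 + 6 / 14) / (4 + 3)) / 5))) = 900473 / 15534851826863610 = 0.00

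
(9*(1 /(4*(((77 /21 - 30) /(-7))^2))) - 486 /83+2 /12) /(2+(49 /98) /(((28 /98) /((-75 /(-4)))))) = -137492900 /865583013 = -0.16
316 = 316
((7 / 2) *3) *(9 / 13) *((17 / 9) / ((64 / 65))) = 1785 / 128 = 13.95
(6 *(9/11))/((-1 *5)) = -54/55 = -0.98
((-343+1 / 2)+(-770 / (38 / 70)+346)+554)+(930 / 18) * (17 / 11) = -979465 / 1254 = -781.07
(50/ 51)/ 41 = 50/ 2091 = 0.02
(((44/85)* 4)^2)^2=959512576/52200625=18.38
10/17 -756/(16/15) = -48155/68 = -708.16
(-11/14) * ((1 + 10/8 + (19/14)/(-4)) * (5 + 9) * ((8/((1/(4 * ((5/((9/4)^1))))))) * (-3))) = 94160/21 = 4483.81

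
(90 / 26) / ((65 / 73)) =657 / 169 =3.89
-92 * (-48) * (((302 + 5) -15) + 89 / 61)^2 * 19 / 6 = 4481114081184 / 3721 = 1204276829.13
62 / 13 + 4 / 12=199 / 39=5.10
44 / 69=0.64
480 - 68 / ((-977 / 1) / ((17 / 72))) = 8441569 / 17586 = 480.02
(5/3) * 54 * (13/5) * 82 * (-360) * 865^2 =-5168498868000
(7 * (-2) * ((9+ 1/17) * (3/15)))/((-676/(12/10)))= 3234/71825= 0.05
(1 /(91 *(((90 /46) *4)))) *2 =23 /8190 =0.00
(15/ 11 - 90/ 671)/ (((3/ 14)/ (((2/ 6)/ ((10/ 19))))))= 665/ 183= 3.63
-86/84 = -43/42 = -1.02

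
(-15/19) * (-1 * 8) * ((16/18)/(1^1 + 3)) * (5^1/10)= 40/57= 0.70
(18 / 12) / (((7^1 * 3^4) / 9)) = 1 / 42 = 0.02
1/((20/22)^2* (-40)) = -121/4000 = -0.03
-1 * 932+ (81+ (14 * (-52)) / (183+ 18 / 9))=-158163 / 185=-854.94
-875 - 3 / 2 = -1753 / 2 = -876.50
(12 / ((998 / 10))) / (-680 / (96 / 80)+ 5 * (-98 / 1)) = -18 / 158183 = -0.00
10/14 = 5/7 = 0.71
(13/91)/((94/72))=0.11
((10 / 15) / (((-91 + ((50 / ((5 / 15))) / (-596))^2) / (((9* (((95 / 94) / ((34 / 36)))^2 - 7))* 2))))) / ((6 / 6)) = 3983159912736 / 5155432173139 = 0.77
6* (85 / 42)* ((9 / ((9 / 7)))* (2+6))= 680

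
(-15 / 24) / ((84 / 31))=-155 / 672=-0.23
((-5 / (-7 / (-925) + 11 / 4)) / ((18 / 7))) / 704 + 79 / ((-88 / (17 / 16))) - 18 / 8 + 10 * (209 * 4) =1080470236663 / 129292416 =8356.80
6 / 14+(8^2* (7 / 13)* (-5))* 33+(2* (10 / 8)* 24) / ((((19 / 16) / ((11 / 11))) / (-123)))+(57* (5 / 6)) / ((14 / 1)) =-82280131 / 6916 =-11897.07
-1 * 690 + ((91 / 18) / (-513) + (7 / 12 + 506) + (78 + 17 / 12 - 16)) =-1108171 / 9234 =-120.01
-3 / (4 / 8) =-6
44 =44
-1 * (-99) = 99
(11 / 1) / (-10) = -11 / 10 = -1.10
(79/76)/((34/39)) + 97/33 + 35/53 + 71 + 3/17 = 343333613/4519416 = 75.97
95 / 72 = 1.32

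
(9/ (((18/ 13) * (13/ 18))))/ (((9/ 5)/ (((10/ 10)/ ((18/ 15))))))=25/ 6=4.17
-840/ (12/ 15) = -1050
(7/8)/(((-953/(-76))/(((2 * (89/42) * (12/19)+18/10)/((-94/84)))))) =-0.28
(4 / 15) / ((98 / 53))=106 / 735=0.14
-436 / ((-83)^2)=-436 / 6889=-0.06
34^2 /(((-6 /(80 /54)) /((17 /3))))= -393040 /243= -1617.45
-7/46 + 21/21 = 39/46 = 0.85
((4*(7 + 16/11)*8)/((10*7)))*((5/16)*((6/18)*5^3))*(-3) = -11625/77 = -150.97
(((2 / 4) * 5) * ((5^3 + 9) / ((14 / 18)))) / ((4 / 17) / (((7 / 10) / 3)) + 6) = 61.46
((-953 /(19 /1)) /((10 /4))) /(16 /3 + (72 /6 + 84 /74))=-105783 /97375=-1.09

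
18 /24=3 /4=0.75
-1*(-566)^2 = -320356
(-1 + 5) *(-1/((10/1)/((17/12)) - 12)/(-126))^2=289/28005264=0.00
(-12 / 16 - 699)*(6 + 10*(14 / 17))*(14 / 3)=-790251 / 17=-46485.35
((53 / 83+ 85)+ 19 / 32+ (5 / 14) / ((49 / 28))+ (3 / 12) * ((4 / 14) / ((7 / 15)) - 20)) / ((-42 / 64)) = -505637 / 4067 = -124.33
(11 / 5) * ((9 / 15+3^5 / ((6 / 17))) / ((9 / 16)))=202136 / 75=2695.15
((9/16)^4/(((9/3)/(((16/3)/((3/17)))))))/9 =0.11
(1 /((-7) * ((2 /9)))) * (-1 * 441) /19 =567 /38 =14.92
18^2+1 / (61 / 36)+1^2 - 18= 18763 / 61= 307.59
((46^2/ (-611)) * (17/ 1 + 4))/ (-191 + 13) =22218/ 54379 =0.41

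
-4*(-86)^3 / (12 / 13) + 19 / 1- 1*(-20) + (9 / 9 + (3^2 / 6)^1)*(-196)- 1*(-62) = 8267561 / 3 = 2755853.67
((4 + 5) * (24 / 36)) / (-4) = -3 / 2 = -1.50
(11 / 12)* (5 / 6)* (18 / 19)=55 / 76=0.72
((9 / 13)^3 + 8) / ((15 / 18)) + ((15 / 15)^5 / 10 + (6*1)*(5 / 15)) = 265797 / 21970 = 12.10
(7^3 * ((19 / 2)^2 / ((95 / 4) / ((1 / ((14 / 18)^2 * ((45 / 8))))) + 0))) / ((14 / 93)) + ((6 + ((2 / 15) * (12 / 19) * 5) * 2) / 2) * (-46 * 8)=1285.53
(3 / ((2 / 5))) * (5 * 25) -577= 721 / 2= 360.50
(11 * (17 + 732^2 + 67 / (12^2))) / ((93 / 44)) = 9336501691 / 3348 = 2788680.31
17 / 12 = 1.42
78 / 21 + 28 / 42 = 92 / 21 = 4.38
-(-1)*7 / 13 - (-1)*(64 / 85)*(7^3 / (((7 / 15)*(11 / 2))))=245917 / 2431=101.16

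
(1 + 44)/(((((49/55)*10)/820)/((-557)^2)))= 62965034550/49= 1285000705.10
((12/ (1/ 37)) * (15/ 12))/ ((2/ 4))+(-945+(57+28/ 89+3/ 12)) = 79233/ 356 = 222.56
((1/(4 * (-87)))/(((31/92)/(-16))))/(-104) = -0.00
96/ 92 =24/ 23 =1.04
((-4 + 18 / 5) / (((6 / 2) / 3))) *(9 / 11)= -18 / 55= -0.33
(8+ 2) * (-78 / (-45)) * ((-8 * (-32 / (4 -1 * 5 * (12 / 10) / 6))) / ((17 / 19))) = 252928 / 153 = 1653.12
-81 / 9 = -9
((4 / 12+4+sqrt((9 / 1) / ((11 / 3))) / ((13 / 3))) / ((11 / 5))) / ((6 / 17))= 6.05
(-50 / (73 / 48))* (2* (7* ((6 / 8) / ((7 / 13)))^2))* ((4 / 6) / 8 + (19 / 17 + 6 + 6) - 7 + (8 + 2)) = -125672625 / 8687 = -14466.75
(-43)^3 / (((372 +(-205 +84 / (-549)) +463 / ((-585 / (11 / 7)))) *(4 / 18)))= -178744059585 / 82733744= -2160.47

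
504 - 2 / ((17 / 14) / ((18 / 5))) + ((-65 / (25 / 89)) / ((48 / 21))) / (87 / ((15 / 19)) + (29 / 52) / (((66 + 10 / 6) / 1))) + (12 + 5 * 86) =64047216531 / 68196860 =939.15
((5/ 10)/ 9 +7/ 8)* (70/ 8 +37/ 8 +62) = 70.14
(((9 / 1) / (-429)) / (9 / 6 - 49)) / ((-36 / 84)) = -14 / 13585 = -0.00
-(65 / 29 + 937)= -27238 / 29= -939.24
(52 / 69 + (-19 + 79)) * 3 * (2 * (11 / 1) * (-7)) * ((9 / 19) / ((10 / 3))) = -8715168 / 2185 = -3988.64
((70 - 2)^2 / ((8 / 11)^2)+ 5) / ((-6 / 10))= -14578.75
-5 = -5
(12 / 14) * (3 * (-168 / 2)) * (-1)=216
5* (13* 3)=195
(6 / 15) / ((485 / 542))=1084 / 2425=0.45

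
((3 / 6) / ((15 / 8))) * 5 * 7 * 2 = 18.67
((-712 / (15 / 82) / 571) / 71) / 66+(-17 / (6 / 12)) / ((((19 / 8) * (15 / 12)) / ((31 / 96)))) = -3.70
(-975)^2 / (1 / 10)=9506250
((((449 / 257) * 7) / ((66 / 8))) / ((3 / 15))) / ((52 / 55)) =78575 / 10023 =7.84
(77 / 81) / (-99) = -7 / 729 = -0.01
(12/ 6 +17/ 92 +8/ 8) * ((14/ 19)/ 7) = 0.34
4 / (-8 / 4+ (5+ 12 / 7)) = 28 / 33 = 0.85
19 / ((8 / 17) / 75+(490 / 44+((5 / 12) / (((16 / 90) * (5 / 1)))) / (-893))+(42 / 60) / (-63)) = 22844368800 / 13383195659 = 1.71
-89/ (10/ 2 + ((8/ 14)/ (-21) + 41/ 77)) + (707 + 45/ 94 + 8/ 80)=691.41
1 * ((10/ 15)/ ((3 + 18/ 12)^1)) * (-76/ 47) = -0.24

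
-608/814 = -304/407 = -0.75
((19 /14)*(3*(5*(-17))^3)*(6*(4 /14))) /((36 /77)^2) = -1411873375 /72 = -19609352.43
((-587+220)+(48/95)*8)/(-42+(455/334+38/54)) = 310949658/34211875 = 9.09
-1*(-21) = 21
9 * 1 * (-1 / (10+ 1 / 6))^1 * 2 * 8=-864 / 61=-14.16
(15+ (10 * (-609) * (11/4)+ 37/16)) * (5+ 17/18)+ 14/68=-486914369/4896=-99451.46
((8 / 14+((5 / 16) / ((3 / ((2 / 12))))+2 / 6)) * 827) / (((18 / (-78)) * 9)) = -19986109 / 54432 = -367.18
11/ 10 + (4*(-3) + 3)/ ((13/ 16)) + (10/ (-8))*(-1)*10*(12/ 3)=5203/ 130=40.02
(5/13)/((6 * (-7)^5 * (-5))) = 1/1310946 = 0.00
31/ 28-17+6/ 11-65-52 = -40763/ 308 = -132.35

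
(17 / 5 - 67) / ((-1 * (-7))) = -318 / 35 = -9.09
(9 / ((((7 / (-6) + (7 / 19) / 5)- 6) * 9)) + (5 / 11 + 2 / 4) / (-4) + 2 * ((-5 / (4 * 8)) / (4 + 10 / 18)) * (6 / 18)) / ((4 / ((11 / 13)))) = -11742261 / 137914816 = -0.09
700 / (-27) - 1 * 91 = -3157 / 27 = -116.93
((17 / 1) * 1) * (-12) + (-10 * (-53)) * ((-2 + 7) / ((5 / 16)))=8276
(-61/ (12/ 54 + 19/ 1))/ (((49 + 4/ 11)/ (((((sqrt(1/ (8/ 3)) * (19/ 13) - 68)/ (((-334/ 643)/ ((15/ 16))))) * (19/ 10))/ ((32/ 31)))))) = -38881250001/ 2677386752 + 43455514707 * sqrt(6)/ 556896444416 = -14.33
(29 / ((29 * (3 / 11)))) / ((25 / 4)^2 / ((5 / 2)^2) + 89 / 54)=396 / 853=0.46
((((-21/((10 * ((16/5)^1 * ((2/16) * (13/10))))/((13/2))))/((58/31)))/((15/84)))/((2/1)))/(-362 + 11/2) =147/1334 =0.11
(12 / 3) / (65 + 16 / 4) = 4 / 69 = 0.06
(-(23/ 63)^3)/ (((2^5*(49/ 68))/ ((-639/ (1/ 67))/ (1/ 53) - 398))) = 469418421593/ 98018424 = 4789.08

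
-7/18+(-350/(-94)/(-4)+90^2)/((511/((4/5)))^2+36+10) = -2038333369/5523331806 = -0.37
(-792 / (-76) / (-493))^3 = -7762392 / 821867033863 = -0.00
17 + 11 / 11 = 18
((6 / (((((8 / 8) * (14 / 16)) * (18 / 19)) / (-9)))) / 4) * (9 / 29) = -1026 / 203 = -5.05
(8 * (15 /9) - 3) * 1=10.33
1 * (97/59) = 97/59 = 1.64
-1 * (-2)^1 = 2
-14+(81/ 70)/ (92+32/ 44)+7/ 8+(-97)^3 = -10860964739/ 11900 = -912686.11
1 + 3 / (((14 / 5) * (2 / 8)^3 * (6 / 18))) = 1447 / 7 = 206.71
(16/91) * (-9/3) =-48/91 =-0.53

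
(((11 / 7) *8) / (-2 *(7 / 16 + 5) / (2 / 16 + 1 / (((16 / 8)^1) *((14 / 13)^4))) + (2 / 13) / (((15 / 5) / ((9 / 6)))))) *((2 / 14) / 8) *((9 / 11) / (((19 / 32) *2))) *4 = -285779520 / 10077105829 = -0.03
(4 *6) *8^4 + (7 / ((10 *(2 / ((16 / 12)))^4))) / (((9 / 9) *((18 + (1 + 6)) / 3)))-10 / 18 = 331774181 / 3375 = 98303.46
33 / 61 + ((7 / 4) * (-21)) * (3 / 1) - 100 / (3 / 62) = -1593107 / 732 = -2176.38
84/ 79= 1.06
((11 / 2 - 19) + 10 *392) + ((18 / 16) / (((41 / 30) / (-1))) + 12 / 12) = 640695 / 164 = 3906.68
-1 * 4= -4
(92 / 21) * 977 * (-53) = -4763852 / 21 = -226850.10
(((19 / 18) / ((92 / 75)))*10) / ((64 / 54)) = 21375 / 2944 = 7.26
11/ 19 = 0.58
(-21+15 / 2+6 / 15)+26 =129 / 10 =12.90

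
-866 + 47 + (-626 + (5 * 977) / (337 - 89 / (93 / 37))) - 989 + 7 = -67618191 / 28048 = -2410.80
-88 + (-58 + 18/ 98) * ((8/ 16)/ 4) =-37329/ 392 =-95.23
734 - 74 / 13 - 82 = 8402 / 13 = 646.31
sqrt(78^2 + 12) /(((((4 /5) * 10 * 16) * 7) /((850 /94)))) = 425 * sqrt(381) /10528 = 0.79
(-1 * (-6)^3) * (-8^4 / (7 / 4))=-505563.43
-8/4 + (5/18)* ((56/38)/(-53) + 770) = 640093/3021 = 211.88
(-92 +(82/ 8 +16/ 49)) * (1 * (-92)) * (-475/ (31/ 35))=-871760375/ 217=-4017328.92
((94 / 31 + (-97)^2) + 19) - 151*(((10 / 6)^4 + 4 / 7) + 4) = 133156727 / 17577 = 7575.62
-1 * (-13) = 13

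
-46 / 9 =-5.11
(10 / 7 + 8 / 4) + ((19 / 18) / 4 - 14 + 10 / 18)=-4915 / 504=-9.75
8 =8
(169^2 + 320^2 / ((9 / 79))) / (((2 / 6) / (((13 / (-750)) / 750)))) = -108506437 / 1687500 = -64.30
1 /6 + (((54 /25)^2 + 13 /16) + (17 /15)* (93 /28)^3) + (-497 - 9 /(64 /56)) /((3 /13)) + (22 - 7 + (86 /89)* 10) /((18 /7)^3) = -1904218523761433 /890167320000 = -2139.17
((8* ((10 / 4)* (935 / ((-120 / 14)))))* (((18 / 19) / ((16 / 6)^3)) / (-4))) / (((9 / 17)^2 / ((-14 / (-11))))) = 1203685 / 9728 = 123.73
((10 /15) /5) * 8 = 16 /15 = 1.07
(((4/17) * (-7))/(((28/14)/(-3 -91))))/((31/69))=90804/527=172.30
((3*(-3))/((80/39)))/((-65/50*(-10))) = -27/80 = -0.34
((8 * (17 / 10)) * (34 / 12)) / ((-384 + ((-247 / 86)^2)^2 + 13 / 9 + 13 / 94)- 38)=-0.11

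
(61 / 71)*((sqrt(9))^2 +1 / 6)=3355 / 426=7.88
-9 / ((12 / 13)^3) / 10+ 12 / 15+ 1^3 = 0.66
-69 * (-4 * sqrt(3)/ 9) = 92 * sqrt(3)/ 3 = 53.12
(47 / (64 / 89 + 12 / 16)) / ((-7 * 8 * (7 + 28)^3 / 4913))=-0.07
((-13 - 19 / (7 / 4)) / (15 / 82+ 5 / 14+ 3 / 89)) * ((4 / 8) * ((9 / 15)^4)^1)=-49360023 / 18320000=-2.69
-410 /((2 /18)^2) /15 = -2214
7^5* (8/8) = 16807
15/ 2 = 7.50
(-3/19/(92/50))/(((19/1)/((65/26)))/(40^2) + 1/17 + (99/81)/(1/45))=-2550000/1636269151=-0.00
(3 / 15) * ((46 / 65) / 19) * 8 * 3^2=3312 / 6175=0.54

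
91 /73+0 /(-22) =1.25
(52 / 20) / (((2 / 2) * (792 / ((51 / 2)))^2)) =0.00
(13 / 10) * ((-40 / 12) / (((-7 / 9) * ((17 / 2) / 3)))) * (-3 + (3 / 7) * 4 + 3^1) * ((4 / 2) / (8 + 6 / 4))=11232 / 15827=0.71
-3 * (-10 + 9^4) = -19653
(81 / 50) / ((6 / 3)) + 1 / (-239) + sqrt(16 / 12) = 19259 / 23900 + 2 * sqrt(3) / 3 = 1.96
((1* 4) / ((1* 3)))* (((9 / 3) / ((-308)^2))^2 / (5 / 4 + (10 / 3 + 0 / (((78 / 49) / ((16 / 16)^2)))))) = 9 / 30934676080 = 0.00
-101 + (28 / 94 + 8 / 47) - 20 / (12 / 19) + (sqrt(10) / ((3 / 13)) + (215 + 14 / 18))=13 * sqrt(10) / 3 + 35354 / 423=97.28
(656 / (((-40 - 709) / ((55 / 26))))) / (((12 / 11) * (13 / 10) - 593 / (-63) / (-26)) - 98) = 17859600 / 934502797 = 0.02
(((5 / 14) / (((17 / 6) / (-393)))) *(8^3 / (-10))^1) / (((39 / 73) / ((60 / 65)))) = 4382.31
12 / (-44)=-3 / 11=-0.27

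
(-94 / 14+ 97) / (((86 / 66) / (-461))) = -9614616 / 301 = -31942.25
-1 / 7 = -0.14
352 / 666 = 176 / 333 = 0.53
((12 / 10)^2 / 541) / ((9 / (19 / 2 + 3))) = 2 / 541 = 0.00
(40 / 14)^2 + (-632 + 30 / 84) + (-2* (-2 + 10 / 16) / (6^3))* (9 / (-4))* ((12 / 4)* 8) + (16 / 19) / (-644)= -213845087 / 342608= -624.17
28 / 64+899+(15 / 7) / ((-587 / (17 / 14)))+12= 419448789 / 460208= 911.43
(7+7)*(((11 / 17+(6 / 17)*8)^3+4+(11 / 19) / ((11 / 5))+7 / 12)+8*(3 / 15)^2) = 9207402659 / 14002050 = 657.58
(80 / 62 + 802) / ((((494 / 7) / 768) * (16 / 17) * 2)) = 35560056 / 7657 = 4644.12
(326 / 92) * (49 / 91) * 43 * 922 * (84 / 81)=633305204 / 8073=78447.32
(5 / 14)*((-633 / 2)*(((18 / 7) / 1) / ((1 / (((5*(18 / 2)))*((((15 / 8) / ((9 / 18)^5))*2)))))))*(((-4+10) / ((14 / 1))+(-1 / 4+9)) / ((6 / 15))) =-24707176875 / 686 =-36016292.82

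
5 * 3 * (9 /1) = 135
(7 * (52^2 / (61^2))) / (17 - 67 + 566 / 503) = -170014 / 1633519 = -0.10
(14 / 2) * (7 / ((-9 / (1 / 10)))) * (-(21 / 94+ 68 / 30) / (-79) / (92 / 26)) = -2236507 / 461154600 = -0.00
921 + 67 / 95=87562 / 95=921.71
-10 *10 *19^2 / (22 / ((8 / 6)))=-72200 / 33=-2187.88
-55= -55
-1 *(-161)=161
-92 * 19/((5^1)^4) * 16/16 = -1748/625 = -2.80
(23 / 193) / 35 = 23 / 6755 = 0.00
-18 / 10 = -9 / 5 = -1.80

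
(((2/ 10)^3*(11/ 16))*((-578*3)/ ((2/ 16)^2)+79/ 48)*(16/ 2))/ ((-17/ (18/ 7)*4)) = 25111911/ 136000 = 184.65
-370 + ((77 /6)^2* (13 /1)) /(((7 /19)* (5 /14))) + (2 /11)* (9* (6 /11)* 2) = 15903.60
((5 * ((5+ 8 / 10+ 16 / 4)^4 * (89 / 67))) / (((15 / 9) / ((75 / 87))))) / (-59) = -1539201867 / 2865925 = -537.07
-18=-18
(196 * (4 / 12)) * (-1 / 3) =-196 / 9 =-21.78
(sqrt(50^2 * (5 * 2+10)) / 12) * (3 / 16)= 3.49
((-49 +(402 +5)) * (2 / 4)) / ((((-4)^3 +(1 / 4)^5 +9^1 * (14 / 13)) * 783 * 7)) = -2382848 / 3962384811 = -0.00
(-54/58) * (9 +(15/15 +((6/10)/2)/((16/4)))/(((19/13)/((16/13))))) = -25407/2755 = -9.22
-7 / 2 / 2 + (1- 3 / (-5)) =-3 / 20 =-0.15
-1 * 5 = -5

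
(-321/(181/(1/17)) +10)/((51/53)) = 10.28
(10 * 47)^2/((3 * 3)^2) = 220900/81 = 2727.16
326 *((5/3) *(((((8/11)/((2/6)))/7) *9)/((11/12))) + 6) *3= 9195156/847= 10856.15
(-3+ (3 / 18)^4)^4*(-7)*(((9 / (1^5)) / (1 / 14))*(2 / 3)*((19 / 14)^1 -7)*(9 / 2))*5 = 631180100422673165 / 104485552128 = 6040836.15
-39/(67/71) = -2769/67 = -41.33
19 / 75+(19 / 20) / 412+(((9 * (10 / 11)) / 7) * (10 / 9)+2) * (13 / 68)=143392273 / 161792400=0.89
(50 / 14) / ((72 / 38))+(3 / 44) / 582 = 1013713 / 537768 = 1.89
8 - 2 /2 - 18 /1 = -11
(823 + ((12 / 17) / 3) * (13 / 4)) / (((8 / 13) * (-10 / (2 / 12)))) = -22.31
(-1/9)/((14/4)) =-2/63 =-0.03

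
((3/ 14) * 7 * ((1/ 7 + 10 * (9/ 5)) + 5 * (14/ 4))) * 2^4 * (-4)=-23952/ 7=-3421.71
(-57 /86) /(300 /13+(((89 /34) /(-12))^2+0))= -0.03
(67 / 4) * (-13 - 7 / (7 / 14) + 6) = -1407 / 4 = -351.75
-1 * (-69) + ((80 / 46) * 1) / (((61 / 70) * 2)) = 98207 / 1403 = 70.00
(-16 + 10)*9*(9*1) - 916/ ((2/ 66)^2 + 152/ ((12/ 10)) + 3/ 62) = -4219872462/ 8555609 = -493.23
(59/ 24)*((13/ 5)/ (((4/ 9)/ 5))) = 2301/ 32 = 71.91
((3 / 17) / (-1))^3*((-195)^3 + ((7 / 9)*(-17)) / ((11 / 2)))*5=11011092945 / 54043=203746.89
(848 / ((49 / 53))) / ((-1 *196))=-11236 / 2401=-4.68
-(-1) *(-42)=-42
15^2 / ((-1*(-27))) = 25 / 3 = 8.33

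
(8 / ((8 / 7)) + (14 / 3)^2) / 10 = 259 / 90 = 2.88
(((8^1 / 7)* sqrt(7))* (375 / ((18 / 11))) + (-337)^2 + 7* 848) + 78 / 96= 5500* sqrt(7) / 21 + 1912093 / 16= 120198.75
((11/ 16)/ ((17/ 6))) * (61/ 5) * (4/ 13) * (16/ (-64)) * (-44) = 22143/ 2210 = 10.02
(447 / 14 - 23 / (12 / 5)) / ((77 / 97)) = 182069 / 6468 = 28.15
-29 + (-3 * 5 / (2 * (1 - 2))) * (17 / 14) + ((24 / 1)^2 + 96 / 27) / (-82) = -278557 / 10332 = -26.96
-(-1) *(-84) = -84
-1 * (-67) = 67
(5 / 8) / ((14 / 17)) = 85 / 112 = 0.76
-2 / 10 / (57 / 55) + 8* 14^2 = 89365 / 57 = 1567.81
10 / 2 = 5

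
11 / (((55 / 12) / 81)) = 972 / 5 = 194.40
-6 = -6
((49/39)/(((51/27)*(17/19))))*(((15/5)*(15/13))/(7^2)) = 2565/48841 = 0.05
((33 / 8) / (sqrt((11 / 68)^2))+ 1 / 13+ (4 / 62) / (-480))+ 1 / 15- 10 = 15.64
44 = 44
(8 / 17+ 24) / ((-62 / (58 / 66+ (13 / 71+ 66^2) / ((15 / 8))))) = -917.32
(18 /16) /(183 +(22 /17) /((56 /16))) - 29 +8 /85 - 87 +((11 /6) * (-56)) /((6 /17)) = -54324393149 /133544520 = -406.79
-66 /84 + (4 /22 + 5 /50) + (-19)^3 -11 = -2645144 /385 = -6870.50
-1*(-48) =48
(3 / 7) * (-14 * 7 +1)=-291 / 7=-41.57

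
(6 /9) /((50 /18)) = 6 /25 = 0.24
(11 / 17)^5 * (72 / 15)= 0.54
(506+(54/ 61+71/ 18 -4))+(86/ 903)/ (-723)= 938813569/ 1852326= 506.83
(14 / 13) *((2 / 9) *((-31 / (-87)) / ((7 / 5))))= 620 / 10179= 0.06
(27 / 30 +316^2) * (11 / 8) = 10984259 / 80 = 137303.24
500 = 500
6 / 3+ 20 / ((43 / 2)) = 2.93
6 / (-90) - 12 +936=13859 / 15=923.93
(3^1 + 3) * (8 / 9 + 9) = 178 / 3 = 59.33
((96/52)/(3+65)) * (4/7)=24/1547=0.02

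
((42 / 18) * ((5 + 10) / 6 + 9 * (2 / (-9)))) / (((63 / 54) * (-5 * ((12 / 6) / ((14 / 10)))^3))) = -0.07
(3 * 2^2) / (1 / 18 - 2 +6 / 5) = -1080 / 67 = -16.12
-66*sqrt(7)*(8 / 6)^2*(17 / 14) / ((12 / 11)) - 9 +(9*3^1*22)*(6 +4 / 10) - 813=14898 / 5 - 8228*sqrt(7) / 63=2634.06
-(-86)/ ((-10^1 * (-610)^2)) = -0.00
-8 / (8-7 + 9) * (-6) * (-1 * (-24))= 576 / 5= 115.20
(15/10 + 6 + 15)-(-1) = 47/2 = 23.50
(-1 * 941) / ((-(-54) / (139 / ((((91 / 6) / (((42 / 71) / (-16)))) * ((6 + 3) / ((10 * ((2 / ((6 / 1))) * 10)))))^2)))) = -0.20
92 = 92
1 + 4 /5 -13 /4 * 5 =-289 /20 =-14.45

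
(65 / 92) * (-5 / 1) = -325 / 92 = -3.53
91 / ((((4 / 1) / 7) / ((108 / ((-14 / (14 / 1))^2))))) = 17199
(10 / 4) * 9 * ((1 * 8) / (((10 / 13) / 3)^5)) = 812017791 / 5000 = 162403.56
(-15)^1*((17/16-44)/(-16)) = -10305/256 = -40.25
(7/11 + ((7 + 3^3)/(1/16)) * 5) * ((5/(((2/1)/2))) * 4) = 598540/11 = 54412.73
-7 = -7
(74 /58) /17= 37 /493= 0.08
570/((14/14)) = 570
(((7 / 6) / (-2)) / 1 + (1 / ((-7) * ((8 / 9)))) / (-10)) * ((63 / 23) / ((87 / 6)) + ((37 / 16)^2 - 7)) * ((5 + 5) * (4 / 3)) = 26460045 / 2390528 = 11.07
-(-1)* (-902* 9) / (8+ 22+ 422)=-4059 / 226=-17.96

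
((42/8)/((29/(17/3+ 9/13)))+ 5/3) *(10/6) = 15935/3393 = 4.70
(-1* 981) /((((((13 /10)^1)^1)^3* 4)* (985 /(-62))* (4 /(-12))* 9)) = -1013700 /432809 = -2.34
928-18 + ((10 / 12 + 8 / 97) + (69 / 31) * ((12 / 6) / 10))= 82213873 / 90210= 911.36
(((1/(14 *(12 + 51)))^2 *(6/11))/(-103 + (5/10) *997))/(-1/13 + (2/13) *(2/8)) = -26/564059727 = -0.00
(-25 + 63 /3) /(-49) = 4 /49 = 0.08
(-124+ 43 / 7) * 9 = -7425 / 7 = -1060.71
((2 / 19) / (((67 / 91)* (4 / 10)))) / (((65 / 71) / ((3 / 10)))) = 1491 / 12730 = 0.12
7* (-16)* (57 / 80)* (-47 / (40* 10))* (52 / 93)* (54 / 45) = 243789 / 38750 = 6.29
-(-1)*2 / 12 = 1 / 6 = 0.17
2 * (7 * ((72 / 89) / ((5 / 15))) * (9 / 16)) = 1701 / 89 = 19.11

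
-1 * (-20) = 20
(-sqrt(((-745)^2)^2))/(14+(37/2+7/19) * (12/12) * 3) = -21090950/2683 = -7860.96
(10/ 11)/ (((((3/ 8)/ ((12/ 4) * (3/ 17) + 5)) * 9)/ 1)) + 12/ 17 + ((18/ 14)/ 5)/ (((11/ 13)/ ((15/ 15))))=25979/ 10395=2.50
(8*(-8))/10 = -32/5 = -6.40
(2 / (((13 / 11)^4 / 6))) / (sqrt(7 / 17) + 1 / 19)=-28374258 / 35844055 + 31712406*sqrt(119) / 35844055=8.86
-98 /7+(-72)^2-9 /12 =20677 /4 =5169.25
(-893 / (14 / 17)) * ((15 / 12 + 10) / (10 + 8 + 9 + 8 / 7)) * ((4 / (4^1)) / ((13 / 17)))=-11613465 / 20488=-566.84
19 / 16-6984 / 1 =-111725 / 16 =-6982.81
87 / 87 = 1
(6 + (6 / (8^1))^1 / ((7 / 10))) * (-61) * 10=-30195 / 7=-4313.57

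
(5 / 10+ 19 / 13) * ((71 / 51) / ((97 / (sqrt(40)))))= 71 * sqrt(10) / 1261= 0.18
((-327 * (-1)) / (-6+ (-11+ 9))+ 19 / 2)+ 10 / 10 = -243 / 8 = -30.38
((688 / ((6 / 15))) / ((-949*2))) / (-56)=215 / 13286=0.02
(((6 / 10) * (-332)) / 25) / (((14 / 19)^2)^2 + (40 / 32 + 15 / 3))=-519198864 / 426461125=-1.22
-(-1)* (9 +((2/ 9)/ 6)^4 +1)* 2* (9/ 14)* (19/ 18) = 100973809/ 7440174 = 13.57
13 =13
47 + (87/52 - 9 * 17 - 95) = -10365/52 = -199.33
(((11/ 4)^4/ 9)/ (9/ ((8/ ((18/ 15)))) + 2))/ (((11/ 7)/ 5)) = 232925/ 38592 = 6.04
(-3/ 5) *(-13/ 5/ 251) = 39/ 6275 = 0.01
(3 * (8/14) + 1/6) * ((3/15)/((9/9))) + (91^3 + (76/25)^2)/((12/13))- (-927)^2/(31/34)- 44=-68439033093/542500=-126154.90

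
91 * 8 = 728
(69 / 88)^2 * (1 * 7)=33327 / 7744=4.30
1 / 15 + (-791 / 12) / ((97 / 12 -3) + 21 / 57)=-1984 / 165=-12.02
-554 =-554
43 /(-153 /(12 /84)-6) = -43 /1077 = -0.04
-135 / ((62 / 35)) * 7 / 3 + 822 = 39939 / 62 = 644.18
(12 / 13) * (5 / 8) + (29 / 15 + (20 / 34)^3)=5199827 / 1916070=2.71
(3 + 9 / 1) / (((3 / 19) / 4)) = 304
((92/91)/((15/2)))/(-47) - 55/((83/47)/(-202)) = 33499801078/5324865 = 6291.20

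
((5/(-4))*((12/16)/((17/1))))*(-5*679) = 50925/272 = 187.22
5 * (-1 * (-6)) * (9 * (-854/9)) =-25620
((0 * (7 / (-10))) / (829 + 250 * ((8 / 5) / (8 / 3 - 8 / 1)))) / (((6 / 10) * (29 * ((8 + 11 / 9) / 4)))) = 0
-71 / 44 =-1.61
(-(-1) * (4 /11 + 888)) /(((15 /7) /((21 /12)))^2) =5865643 /9900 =592.49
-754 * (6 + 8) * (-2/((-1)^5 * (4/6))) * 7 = -221676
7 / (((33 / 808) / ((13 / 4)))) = 18382 / 33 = 557.03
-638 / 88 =-29 / 4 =-7.25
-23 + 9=-14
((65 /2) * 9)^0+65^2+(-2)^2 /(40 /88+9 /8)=4228.53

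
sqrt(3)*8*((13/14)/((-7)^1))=-1.84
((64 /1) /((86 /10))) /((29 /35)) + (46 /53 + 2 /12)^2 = 10.05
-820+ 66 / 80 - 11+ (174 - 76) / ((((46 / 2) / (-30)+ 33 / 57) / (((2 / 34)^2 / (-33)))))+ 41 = -10736864951 / 13606120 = -789.12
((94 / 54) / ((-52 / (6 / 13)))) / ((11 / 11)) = -47 / 3042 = -0.02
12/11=1.09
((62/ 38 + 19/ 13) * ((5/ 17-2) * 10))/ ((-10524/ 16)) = 886240/ 11047569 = 0.08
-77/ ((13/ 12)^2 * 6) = -10.93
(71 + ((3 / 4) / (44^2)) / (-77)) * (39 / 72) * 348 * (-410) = -3271972151825 / 596288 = -5487234.61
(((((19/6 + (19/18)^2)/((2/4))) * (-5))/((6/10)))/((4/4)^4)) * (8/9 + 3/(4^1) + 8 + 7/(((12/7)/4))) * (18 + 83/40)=-5206832675/139968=-37200.16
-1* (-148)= 148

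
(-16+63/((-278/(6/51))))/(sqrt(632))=-37871 * sqrt(158)/746708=-0.64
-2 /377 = -0.01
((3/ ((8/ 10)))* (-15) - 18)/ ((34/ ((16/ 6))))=-99/ 17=-5.82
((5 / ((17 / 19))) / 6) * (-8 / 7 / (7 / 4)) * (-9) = 4560 / 833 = 5.47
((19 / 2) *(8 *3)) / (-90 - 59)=-228 / 149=-1.53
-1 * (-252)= 252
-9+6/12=-8.50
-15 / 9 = -5 / 3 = -1.67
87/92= 0.95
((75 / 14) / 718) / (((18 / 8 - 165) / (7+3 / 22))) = -3925 / 11997062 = -0.00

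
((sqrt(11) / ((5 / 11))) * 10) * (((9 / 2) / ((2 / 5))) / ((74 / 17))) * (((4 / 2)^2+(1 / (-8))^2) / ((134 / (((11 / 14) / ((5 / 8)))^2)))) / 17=3078603 * sqrt(11) / 19435360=0.53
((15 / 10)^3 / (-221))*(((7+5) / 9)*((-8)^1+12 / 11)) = 342 / 2431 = 0.14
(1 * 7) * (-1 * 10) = -70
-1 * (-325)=325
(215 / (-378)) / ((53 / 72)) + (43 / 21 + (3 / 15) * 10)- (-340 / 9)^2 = -1423.89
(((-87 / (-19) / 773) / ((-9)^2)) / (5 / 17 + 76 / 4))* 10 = 2465 / 65034036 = 0.00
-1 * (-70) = 70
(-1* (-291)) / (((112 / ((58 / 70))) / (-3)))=-25317 / 3920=-6.46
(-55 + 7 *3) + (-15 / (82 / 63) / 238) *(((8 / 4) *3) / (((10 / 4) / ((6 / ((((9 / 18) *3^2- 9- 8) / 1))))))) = -591478 / 17425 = -33.94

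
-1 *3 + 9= 6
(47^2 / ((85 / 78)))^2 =29687979204 / 7225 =4109062.87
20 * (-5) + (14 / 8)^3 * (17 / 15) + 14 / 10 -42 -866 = -192101 / 192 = -1000.53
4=4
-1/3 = -0.33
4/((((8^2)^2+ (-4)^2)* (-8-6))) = -1/14392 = -0.00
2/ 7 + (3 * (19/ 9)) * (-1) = -127/ 21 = -6.05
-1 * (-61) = 61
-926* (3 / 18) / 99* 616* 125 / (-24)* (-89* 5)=-180280625 / 81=-2225686.73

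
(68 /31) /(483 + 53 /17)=289 /64046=0.00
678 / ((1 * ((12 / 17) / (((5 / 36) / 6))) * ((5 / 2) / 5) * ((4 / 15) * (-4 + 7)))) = 48025 / 864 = 55.58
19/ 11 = 1.73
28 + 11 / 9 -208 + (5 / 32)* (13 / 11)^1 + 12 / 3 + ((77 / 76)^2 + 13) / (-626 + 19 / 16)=-1996388352643 / 11433049056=-174.62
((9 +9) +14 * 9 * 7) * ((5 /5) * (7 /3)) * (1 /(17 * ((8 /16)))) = 247.06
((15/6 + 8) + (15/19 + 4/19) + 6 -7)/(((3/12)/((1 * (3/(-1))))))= -126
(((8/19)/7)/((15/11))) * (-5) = -88/399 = -0.22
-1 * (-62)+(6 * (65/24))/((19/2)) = 2421/38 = 63.71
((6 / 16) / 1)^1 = 3 / 8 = 0.38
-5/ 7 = -0.71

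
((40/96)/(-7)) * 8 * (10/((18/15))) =-250/63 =-3.97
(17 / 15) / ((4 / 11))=187 / 60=3.12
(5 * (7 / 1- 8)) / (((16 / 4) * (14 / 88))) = -55 / 7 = -7.86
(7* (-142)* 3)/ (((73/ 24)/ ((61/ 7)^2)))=-38043504/ 511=-74449.13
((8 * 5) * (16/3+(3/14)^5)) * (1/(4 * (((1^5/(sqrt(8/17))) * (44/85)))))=215147825 * sqrt(34)/17748192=70.68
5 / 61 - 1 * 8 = -483 / 61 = -7.92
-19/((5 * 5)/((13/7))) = -247/175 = -1.41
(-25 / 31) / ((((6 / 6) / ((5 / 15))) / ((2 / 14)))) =-25 / 651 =-0.04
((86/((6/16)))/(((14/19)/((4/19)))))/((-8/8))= -1376/21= -65.52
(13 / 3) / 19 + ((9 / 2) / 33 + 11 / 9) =5969 / 3762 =1.59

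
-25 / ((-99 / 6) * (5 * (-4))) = -5 / 66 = -0.08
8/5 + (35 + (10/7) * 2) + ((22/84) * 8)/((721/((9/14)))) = 6970237/176645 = 39.46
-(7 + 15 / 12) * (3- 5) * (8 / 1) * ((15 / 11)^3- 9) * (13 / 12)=-111852 / 121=-924.40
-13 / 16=-0.81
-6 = -6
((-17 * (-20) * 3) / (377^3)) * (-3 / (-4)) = 765 / 53582633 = 0.00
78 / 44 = 39 / 22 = 1.77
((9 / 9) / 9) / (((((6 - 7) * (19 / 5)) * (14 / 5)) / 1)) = -25 / 2394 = -0.01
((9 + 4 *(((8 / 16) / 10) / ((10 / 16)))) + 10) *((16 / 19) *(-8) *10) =-1301.56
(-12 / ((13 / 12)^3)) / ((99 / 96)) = -221184 / 24167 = -9.15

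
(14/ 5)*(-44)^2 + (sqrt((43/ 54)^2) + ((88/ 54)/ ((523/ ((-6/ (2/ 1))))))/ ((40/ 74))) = 5421.58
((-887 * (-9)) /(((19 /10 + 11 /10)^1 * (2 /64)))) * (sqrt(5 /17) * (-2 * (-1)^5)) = 170304 * sqrt(85) /17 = 92360.31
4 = 4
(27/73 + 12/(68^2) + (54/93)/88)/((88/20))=13634805/158269694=0.09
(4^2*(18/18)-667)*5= -3255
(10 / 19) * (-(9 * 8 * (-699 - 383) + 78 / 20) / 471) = 259667 / 2983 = 87.05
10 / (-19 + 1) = -0.56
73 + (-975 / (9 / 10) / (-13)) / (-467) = 102023 / 1401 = 72.82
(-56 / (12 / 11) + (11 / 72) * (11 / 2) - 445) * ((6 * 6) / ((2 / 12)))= -214053 / 2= -107026.50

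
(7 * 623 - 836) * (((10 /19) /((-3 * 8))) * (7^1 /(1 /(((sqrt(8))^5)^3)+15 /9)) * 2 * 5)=-54260898830745600000 /16712576742195029+3881041920000 * sqrt(2) /16712576742195029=-3246.71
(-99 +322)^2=49729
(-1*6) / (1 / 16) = -96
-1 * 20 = -20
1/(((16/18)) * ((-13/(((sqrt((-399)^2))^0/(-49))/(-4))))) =-9/20384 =-0.00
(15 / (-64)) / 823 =-15 / 52672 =-0.00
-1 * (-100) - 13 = 87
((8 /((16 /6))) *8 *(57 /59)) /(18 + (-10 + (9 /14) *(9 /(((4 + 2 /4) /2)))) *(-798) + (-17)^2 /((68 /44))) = 1368 /361847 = 0.00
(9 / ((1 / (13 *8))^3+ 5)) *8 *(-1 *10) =-809902080 / 5624321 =-144.00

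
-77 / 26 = -2.96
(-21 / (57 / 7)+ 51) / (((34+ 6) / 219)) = 5037 / 19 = 265.11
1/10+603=6031/10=603.10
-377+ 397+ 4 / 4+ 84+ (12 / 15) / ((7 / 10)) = 743 / 7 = 106.14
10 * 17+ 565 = 735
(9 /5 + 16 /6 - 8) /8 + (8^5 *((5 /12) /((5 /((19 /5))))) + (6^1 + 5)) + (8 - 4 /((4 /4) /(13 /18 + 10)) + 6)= 3728953 /360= 10358.20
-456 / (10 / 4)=-912 / 5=-182.40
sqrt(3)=1.73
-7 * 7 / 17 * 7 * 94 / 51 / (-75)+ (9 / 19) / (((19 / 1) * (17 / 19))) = 647023 / 1235475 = 0.52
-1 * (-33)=33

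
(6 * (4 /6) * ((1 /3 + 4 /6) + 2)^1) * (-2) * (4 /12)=-8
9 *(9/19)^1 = 81/19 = 4.26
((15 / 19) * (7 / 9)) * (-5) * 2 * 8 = -2800 / 57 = -49.12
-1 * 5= -5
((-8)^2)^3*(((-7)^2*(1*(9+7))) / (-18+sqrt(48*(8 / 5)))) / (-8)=51380224*sqrt(30) / 309+192675840 / 103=2781387.05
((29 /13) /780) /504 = 29 /5110560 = 0.00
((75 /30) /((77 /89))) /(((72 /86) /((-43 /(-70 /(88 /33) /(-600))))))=-16456100 /4851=-3392.31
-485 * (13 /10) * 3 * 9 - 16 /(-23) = -783049 /46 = -17022.80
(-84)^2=7056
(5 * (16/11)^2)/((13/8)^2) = 81920/20449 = 4.01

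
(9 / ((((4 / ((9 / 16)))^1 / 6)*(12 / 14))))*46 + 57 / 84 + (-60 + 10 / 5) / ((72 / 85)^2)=1484971 / 4536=327.37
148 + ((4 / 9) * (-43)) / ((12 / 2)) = 3910 / 27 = 144.81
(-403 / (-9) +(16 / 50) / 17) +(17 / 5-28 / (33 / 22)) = 112952 / 3825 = 29.53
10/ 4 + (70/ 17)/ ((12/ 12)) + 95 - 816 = -24289/ 34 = -714.38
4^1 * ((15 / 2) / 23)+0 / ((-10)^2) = 30 / 23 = 1.30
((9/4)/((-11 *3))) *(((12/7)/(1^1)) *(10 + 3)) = -117/77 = -1.52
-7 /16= -0.44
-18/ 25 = -0.72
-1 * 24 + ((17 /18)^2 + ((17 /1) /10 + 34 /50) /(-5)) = -955153 /40500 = -23.58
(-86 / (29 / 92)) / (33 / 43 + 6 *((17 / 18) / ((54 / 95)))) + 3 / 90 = -1651280821 / 65068170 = -25.38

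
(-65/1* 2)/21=-130/21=-6.19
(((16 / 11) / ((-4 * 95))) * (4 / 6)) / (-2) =4 / 3135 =0.00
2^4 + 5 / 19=309 / 19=16.26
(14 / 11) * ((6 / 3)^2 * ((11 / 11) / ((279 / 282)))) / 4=1316 / 1023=1.29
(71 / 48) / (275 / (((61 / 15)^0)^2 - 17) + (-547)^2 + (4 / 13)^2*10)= 11999 / 2427051663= 0.00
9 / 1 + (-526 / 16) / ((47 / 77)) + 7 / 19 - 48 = -660753 / 7144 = -92.49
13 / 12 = 1.08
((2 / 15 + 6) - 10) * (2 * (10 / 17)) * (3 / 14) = -116 / 119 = -0.97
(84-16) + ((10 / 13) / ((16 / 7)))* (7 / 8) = 56821 / 832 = 68.29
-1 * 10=-10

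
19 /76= 0.25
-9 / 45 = -1 / 5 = -0.20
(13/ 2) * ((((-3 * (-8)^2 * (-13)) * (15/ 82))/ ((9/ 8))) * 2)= 5276.10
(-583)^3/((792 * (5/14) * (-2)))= 126098819/360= 350274.50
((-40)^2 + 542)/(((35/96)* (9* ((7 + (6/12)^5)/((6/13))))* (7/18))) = 1253376/11375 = 110.19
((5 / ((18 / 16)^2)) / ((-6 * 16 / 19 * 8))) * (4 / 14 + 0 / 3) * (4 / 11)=-190 / 18711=-0.01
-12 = -12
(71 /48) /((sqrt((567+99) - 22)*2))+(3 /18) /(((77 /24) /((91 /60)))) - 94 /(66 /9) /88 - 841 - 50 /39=-842.32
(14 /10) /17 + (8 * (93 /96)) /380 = 531 /5168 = 0.10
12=12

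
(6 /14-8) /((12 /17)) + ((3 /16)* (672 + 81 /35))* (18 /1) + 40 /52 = 24743123 /10920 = 2265.85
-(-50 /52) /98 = 25 /2548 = 0.01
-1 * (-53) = 53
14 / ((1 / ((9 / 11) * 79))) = 9954 / 11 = 904.91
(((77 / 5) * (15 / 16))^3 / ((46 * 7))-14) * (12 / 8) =-2630733 / 376832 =-6.98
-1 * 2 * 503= -1006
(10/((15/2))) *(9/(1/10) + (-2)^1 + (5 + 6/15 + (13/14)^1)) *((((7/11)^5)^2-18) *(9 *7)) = -18485408876748642/129687123005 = -142538.51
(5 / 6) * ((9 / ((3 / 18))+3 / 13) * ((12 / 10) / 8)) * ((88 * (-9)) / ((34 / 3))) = -209385 / 442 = -473.72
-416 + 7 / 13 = -415.46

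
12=12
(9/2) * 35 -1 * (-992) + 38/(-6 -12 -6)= 13775/12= 1147.92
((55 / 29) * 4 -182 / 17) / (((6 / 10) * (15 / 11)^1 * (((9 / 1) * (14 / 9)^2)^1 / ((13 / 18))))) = -109967 / 869652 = -0.13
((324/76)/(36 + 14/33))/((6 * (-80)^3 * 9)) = -99/23386112000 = -0.00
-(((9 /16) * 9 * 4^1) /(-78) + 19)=-1949 /104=-18.74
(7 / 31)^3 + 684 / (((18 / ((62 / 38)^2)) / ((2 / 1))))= 114523121 / 566029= 202.33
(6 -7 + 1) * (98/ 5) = 0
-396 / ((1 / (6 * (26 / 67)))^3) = -1503380736 / 300763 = -4998.56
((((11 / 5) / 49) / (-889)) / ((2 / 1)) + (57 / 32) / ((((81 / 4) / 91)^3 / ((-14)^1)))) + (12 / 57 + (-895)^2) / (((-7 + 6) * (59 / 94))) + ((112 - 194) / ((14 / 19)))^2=-109521965667044334767 / 86504212235070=-1266088.24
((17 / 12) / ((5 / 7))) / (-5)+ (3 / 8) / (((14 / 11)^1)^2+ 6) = -192211 / 553200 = -0.35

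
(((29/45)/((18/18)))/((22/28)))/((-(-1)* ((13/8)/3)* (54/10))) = 3248/11583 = 0.28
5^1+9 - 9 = 5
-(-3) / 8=3 / 8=0.38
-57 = -57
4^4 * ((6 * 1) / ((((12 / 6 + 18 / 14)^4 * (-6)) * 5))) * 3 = -1843968 / 1399205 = -1.32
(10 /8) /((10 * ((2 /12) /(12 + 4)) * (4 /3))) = 9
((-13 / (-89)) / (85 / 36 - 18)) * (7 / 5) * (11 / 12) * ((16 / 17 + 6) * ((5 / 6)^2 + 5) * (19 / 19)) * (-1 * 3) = 2421419 / 1703638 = 1.42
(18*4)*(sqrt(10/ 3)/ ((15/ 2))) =16*sqrt(30)/ 5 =17.53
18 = 18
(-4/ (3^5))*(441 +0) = -196/ 27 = -7.26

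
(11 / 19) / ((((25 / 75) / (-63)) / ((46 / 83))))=-60.64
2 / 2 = 1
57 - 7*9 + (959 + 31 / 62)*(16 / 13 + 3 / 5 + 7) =550363 / 65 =8467.12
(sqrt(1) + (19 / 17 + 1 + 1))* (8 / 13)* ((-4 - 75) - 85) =-91840 / 221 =-415.57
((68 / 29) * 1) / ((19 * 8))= 17 / 1102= 0.02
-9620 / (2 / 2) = -9620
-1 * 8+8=0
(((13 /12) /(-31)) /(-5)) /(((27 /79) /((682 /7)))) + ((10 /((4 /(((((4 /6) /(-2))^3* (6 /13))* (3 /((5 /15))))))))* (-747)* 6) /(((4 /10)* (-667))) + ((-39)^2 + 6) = 74854592927 /49164570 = 1522.53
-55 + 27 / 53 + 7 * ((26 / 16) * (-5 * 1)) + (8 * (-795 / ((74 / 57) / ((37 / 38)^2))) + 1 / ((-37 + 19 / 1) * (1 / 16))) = -344881817 / 72504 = -4756.73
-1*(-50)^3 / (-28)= -31250 / 7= -4464.29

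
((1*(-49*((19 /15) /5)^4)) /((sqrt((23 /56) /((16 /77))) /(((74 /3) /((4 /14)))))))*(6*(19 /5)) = -502786758544*sqrt(506) /40025390625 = -282.57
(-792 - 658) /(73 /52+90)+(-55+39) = -151448 /4753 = -31.86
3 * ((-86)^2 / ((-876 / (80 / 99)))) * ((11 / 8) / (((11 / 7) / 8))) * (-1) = 1035440 / 7227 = 143.27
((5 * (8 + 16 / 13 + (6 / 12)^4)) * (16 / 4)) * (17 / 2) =164305 / 104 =1579.86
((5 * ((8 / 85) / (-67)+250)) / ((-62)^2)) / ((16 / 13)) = 9254323 / 35026528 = 0.26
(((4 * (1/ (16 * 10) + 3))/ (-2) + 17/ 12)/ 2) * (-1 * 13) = 14339/ 480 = 29.87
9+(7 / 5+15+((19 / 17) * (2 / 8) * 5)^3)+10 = 59941339 / 1572160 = 38.13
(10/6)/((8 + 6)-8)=5/18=0.28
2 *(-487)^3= -231002606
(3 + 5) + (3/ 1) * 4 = 20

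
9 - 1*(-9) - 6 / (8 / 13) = 33 / 4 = 8.25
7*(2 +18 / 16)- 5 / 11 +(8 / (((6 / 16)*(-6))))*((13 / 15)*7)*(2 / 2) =-1781 / 11880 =-0.15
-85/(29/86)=-7310/29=-252.07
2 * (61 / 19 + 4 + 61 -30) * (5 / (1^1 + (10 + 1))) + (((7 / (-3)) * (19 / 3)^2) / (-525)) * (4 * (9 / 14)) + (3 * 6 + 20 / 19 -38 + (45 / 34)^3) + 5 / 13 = 245503606661 / 15290238600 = 16.06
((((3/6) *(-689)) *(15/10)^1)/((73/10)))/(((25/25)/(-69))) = 713115/146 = 4884.35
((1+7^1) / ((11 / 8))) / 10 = 32 / 55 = 0.58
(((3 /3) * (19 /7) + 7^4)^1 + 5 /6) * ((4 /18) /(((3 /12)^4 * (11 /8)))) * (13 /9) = 143700.73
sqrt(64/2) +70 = 4*sqrt(2) +70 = 75.66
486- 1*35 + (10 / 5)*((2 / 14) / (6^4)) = 2045737 / 4536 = 451.00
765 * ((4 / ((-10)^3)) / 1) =-153 / 50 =-3.06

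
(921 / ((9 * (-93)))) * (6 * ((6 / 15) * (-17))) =20876 / 465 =44.89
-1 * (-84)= 84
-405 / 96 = -135 / 32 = -4.22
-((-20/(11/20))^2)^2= -25600000000/14641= -1748514.45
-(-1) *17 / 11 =17 / 11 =1.55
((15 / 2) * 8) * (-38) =-2280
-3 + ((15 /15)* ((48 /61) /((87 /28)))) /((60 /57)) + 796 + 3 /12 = 793.49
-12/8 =-1.50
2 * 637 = 1274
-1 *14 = -14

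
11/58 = 0.19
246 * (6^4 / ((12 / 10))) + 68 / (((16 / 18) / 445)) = 599445 / 2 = 299722.50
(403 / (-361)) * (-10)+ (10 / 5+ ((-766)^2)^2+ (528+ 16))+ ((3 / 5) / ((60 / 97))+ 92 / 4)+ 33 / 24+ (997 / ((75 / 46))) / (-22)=820287732506533469 / 2382600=344282604090.71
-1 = -1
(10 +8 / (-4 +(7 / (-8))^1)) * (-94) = -30644 / 39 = -785.74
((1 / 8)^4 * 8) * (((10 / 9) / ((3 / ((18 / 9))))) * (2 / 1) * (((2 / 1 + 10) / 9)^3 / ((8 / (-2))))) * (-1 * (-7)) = -35 / 2916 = -0.01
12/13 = 0.92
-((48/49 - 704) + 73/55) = 1891063/2695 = 701.69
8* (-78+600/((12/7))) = 2176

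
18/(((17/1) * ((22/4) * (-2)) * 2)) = -9/187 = -0.05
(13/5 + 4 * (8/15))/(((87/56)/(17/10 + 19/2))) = 222656/6525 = 34.12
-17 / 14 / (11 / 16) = -1.77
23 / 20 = 1.15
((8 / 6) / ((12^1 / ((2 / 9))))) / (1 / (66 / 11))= 4 / 27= 0.15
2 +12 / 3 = 6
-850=-850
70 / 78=35 / 39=0.90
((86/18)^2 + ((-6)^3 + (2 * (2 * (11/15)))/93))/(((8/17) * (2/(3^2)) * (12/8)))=-1231.28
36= 36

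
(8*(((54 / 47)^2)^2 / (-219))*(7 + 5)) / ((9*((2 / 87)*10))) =-657569664 / 1781083565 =-0.37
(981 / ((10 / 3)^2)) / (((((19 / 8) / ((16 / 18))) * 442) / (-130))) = -15696 / 1615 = -9.72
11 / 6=1.83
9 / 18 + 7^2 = 49.50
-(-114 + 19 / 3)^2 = -104329 / 9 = -11592.11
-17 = -17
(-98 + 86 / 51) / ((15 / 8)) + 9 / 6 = -76297 / 1530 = -49.87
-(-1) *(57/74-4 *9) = -35.23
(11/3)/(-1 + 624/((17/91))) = 0.00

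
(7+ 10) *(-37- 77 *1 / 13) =-9486 / 13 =-729.69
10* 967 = 9670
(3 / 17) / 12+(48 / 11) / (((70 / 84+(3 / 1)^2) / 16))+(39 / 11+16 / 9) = 4940261 / 397188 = 12.44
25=25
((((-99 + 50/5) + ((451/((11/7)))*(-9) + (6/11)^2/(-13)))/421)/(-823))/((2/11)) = 2101546/49547069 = 0.04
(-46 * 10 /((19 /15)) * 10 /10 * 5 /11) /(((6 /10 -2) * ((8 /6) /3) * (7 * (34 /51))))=1164375 /20482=56.85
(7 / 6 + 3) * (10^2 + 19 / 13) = 422.76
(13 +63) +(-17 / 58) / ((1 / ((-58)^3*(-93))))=-5318408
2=2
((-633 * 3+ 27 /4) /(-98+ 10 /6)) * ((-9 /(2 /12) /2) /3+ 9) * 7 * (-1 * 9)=0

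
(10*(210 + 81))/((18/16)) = 7760/3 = 2586.67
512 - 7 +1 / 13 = 6566 / 13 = 505.08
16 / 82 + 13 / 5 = 573 / 205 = 2.80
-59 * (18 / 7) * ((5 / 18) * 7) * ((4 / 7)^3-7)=689415 / 343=2009.96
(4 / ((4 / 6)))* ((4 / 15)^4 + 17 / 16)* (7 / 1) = 6053047 / 135000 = 44.84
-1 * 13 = -13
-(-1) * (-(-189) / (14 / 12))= 162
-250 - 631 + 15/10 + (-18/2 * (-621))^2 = 62472083/2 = 31236041.50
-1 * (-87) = 87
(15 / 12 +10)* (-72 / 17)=-810 / 17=-47.65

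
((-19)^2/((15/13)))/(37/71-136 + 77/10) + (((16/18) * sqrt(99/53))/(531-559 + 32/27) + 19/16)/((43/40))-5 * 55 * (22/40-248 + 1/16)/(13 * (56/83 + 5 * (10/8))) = 95951107522081/127191105756-720 * sqrt(583)/412499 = 754.34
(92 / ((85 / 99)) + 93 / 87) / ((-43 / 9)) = -2400903 / 105995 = -22.65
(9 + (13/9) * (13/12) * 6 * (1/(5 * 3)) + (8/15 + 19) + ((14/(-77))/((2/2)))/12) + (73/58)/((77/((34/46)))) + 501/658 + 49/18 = 32.64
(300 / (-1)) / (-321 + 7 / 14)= 600 / 641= 0.94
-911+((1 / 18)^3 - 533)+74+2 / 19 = -151795277 / 110808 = -1369.89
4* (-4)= -16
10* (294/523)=2940/523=5.62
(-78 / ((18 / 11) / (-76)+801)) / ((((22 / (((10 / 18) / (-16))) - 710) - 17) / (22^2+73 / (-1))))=7444580 / 253078403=0.03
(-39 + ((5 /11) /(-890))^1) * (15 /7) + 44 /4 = -142097 /1958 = -72.57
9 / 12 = 3 / 4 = 0.75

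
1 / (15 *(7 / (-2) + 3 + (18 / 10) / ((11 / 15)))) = 22 / 645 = 0.03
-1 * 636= -636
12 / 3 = 4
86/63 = 1.37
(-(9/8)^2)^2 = 6561/4096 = 1.60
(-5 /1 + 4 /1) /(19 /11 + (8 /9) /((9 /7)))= -891 /2155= -0.41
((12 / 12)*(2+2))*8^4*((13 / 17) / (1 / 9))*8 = 15335424 / 17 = 902083.76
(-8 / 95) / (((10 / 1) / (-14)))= 56 / 475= 0.12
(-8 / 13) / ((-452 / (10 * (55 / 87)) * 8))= 275 / 255606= 0.00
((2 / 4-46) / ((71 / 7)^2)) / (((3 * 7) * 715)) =-49 / 1663530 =-0.00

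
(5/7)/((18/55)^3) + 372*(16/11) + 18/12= 562.97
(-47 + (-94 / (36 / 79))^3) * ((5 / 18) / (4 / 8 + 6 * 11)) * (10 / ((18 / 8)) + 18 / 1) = -25850476411505 / 31414068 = -822894.90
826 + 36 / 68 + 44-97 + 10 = 13320 / 17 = 783.53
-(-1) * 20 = 20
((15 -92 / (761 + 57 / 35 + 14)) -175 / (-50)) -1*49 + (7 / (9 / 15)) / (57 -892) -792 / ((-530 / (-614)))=-3421726126133 / 3608818230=-948.16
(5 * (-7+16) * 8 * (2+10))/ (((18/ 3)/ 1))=720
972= 972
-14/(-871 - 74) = 2/135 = 0.01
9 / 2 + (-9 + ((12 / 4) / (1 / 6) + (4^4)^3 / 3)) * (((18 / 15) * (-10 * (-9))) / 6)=201326925 / 2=100663462.50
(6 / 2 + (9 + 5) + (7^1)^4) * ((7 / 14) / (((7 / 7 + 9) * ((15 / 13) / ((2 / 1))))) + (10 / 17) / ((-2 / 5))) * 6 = -8533122 / 425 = -20077.93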